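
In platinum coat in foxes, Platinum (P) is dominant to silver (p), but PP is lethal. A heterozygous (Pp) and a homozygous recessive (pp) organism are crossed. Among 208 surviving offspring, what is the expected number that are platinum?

Cross: Pp × pp
Punnett square offspring (before lethality): 2 Pp, 2 pp
No PP offspring are produced in this cross.
platinum: 2 out of 4 → fraction 1/2
Expected count = 1/2 × 208 = 104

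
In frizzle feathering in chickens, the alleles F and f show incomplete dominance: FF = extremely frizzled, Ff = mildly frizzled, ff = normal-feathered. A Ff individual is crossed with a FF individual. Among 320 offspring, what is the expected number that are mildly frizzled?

Punnett square for Ff × FF:
Offspring genotypes: 2 FF, 2 Ff
Phenotype counts: 2 extremely frizzled, 2 mildly frizzled
mildly frizzled: 2 out of 4 → fraction 1/2
Expected count = 1/2 × 320 = 160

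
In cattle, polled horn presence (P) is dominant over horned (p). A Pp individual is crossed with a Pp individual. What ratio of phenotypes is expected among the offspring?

Punnett square for Pp × Pp:
Offspring genotypes: 1 PP, 2 Pp, 1 pp
polled: 3, horned: 1
Ratio: 3:1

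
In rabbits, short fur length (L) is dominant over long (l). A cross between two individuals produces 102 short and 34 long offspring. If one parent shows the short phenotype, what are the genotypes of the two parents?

Observed offspring: 102 short, 34 long
The observed ratio simplifies to 3:1. Long (ll) offspring appear, so each parent must contribute one l allele. The parent stated to show short carries L, so it is Ll. The other parent is then either Ll or ll: Ll × ll would give a 1:1 split, whereas Ll × Ll gives 3:1 — matching the data. So both parents are heterozygous (Ll × Ll).
Parent genotypes: Ll × Ll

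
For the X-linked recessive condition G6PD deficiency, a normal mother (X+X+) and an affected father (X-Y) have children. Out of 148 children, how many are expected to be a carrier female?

Cross: X+X+ × X-Y
Offspring: 2 X+X-, 2 X+Y
Probability of a carrier female: 2/4 = 1/2
Expected count = 1/2 × 148 = 74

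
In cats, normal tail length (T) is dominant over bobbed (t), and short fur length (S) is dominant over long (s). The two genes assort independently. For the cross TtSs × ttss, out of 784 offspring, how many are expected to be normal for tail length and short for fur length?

Dihybrid cross TtSs × ttss — consider each gene separately:
tail length: Tt × tt → 2 Tt, 2 tt → 2 T_ : 2 tt (out of 4)
fur length: Ss × ss → 2 Ss, 2 ss → 2 S_ : 2 ss (out of 4)
Looking for: normal (T_) and short (S_)
P(normal) = 2/4, P(short) = 2/4
P(both) = 2/4 × 2/4 = 4/16 = 1/4
Expected count = 1/4 × 784 = 196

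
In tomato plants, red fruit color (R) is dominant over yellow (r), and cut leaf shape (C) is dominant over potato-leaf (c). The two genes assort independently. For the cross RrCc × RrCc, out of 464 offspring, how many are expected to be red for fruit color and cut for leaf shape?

Dihybrid cross RrCc × RrCc — consider each gene separately:
fruit color: Rr × Rr → 1 RR, 2 Rr, 1 rr → 3 R_ : 1 rr (out of 4)
leaf shape: Cc × Cc → 1 CC, 2 Cc, 1 cc → 3 C_ : 1 cc (out of 4)
Looking for: red (R_) and cut (C_)
P(red) = 3/4, P(cut) = 3/4
P(both) = 3/4 × 3/4 = 9/16
Expected count = 9/16 × 464 = 261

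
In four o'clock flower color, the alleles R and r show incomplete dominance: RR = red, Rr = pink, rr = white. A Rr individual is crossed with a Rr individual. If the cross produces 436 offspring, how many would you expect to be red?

Punnett square for Rr × Rr:
Offspring genotypes: 1 RR, 2 Rr, 1 rr
Phenotype counts: 1 red, 2 pink, 1 white
red: 1 out of 4 → fraction 1/4
Expected count = 1/4 × 436 = 109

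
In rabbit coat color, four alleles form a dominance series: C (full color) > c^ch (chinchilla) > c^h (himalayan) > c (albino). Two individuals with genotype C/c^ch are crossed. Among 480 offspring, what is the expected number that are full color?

Cross: C/c^ch × C/c^ch
Allele dominance: C > c^ch > c^h > c
Offspring genotypes: 1 C/C, 2 C/c^ch, 1 c^ch/c^ch
Phenotype counts: 3 full color, 1 chinchilla
full color: 3 out of 4 → fraction 3/4
Expected count = 3/4 × 480 = 360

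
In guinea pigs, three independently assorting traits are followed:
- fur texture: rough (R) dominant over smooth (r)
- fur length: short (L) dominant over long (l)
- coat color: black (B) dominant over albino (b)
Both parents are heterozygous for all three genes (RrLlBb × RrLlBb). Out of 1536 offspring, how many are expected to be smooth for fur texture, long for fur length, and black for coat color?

Trihybrid cross: RrLlBb × RrLlBb
Each trait segregates independently with a 3:1 phenotypic ratio, so each gene contributes 3/4 (dominant) or 1/4 (recessive).
Target: smooth (fur texture), long (fur length), black (coat color)
Probability = product of independent per-trait probabilities
= 1/4 × 1/4 × 3/4 = 3/64
Expected count = 3/64 × 1536 = 72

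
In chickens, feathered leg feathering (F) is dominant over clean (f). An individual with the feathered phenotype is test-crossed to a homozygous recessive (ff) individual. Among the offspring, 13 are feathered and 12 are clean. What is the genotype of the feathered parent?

Test cross: ? × ff
Offspring: 13 feathered, 12 clean — approximately 1:1.
A 1:1 ratio in a test cross indicates the unknown parent is heterozygous (Ff).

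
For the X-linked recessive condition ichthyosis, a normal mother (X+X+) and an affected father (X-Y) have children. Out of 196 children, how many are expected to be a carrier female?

Cross: X+X+ × X-Y
Offspring: 2 X+X-, 2 X+Y
Probability of a carrier female: 2/4 = 1/2
Expected count = 1/2 × 196 = 98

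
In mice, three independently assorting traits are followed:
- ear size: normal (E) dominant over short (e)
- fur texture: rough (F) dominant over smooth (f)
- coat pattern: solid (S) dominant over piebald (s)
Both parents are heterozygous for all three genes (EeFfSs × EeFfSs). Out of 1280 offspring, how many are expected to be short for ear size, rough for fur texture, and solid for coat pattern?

Trihybrid cross: EeFfSs × EeFfSs
Each trait segregates independently with a 3:1 phenotypic ratio, so each gene contributes 3/4 (dominant) or 1/4 (recessive).
Target: short (ear size), rough (fur texture), solid (coat pattern)
Probability = product of independent per-trait probabilities
= 1/4 × 3/4 × 3/4 = 9/64
Expected count = 9/64 × 1280 = 180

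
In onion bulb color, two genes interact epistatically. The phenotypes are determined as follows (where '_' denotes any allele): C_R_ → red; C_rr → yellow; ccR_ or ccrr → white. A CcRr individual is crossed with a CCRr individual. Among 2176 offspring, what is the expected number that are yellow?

Cross: CcRr × CCRr — consider each gene separately:
C gene: Cc × CC → 2 CC, 2 Cc → 4 C_ (out of 4)
R gene: Rr × Rr → 1 RR, 2 Rr, 1 rr → 3 R_ : 1 rr (out of 4)
Genotype classes (out of 4 × 4 = 16): C_R_ = 4×3 = 12; C_rr = 4×1 = 4
Apply the phenotype rules: C_R_ (12) → red; C_rr (4) → yellow
Phenotype counts (out of 16): 12 red, 4 yellow
yellow: 4 out of 16 → fraction 1/4
Expected count = 1/4 × 2176 = 544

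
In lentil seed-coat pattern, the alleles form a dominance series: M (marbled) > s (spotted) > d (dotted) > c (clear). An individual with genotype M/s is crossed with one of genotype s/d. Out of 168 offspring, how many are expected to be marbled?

Cross: M/s × s/d
Allele dominance: M > s > d > c
Offspring genotypes: 1 M/s, 1 M/d, 1 s/s, 1 s/d
Phenotype counts: 2 marbled, 2 spotted
marbled: 2 out of 4 → fraction 1/2
Expected count = 1/2 × 168 = 84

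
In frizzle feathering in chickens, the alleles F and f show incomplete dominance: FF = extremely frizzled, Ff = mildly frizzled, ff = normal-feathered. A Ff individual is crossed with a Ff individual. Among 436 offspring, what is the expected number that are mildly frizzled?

Punnett square for Ff × Ff:
Offspring genotypes: 1 FF, 2 Ff, 1 ff
Phenotype counts: 1 extremely frizzled, 2 mildly frizzled, 1 normal-feathered
mildly frizzled: 2 out of 4 → fraction 1/2
Expected count = 1/2 × 436 = 218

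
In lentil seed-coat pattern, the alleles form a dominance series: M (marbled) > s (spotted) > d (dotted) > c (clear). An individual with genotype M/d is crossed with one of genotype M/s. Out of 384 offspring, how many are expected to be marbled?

Cross: M/d × M/s
Allele dominance: M > s > d > c
Offspring genotypes: 1 M/M, 1 M/s, 1 M/d, 1 s/d
Phenotype counts: 3 marbled, 1 spotted
marbled: 3 out of 4 → fraction 3/4
Expected count = 3/4 × 384 = 288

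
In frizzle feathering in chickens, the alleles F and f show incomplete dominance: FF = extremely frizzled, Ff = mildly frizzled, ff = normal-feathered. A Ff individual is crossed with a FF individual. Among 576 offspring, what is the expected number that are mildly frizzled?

Punnett square for Ff × FF:
Offspring genotypes: 2 FF, 2 Ff
Phenotype counts: 2 extremely frizzled, 2 mildly frizzled
mildly frizzled: 2 out of 4 → fraction 1/2
Expected count = 1/2 × 576 = 288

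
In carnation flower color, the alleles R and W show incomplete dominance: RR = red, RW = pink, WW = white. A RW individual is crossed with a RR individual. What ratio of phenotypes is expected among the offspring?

Punnett square for RW × RR:
Offspring genotypes: 2 RR, 2 RW
Phenotype counts: 2 red, 2 pink
Ratio: 1 red : 1 pink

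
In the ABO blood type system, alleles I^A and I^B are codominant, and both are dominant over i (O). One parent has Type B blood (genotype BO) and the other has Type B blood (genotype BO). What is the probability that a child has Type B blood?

Cross: BO × BO
Possible offspring genotypes: 1 BB, 2 BO, 1 OO
Blood type counts: 3 Type B, 1 Type O
Probability of Type B: 3/4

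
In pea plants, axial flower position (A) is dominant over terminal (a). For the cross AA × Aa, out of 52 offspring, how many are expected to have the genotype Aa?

Punnett square for AA × Aa:
Offspring genotypes: 2 AA, 2 Aa
Total offspring: 4
Count with target: 2
Probability: 2/4 = 1/2
Expected count = 1/2 × 52 = 26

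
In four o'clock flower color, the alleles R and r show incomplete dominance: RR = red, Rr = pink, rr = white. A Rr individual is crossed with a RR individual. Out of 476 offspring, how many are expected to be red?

Punnett square for Rr × RR:
Offspring genotypes: 2 RR, 2 Rr
Phenotype counts: 2 red, 2 pink
red: 2 out of 4 → fraction 1/2
Expected count = 1/2 × 476 = 238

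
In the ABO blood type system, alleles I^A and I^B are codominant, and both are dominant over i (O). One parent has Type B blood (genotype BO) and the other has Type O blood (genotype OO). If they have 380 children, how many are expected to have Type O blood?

Cross: BO × OO
Possible offspring genotypes: 2 BO, 2 OO
Blood type counts: 2 Type B, 2 Type O
Probability of Type O: 2/4 = 1/2
Expected count = 1/2 × 380 = 190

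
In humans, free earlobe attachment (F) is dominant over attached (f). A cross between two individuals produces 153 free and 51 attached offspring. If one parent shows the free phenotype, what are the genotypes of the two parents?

Observed offspring: 153 free, 51 attached
The observed ratio simplifies to 3:1. Attached (ff) offspring appear, so each parent must contribute one f allele. The parent stated to show free carries F, so it is Ff. The other parent is then either Ff or ff: Ff × ff would give a 1:1 split, whereas Ff × Ff gives 3:1 — matching the data. So both parents are heterozygous (Ff × Ff).
Parent genotypes: Ff × Ff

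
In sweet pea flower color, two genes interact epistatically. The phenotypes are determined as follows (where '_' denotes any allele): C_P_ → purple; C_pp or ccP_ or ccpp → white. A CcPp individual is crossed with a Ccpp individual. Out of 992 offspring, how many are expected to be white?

Cross: CcPp × Ccpp — consider each gene separately:
C gene: Cc × Cc → 1 CC, 2 Cc, 1 cc → 3 C_ : 1 cc (out of 4)
P gene: Pp × pp → 2 Pp, 2 pp → 2 P_ : 2 pp (out of 4)
Genotype classes (out of 4 × 4 = 16): C_P_ = 3×2 = 6; C_pp = 3×2 = 6; ccP_ = 1×2 = 2; ccpp = 1×2 = 2
Apply the phenotype rules: C_P_ (6) → purple; C_pp (6) + ccP_ (2) + ccpp (2) → white
Phenotype counts (out of 16): 6 purple, 10 white
white: 10 out of 16 → fraction 5/8
Expected count = 5/8 × 992 = 620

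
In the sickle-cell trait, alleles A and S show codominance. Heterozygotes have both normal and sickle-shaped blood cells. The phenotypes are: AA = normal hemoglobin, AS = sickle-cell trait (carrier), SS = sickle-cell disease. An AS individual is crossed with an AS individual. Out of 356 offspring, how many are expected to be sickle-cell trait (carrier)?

Punnett square for AS × AS:
Offspring genotypes: 1 AA, 2 AS, 1 SS
Phenotype counts: 1 normal hemoglobin, 2 sickle-cell trait (carrier), 1 sickle-cell disease
sickle-cell trait (carrier): 2 out of 4 → fraction 1/2
Expected count = 1/2 × 356 = 178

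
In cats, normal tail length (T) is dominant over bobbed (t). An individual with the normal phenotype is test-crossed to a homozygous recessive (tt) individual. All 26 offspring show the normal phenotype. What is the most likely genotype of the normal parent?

Test cross: ? × tt
All offspring are normal.
If the unknown parent were heterozygous (Tt), about half of 26 offspring would be bobbed; none are. The unknown parent is most likely homozygous dominant (TT).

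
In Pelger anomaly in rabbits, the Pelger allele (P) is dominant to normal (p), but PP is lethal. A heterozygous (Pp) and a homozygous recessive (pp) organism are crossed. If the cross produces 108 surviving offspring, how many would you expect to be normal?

Cross: Pp × pp
Punnett square offspring (before lethality): 2 Pp, 2 pp
No PP offspring are produced in this cross.
normal: 2 out of 4 → fraction 1/2
Expected count = 1/2 × 108 = 54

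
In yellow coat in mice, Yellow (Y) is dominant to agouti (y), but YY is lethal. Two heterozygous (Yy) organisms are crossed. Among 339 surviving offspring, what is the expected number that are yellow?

Cross: Yy × Yy
Punnett square offspring (before lethality): 1 YY, 2 Yy, 1 yy
The YY genotype is lethal (embryos die); surviving offspring: 2 Yy, 1 yy
yellow: 2 out of 3 → fraction 2/3
Expected count = 2/3 × 339 = 226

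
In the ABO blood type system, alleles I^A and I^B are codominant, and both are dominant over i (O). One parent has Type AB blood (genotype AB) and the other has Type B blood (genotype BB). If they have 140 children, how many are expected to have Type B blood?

Cross: AB × BB
Possible offspring genotypes: 2 AB, 2 BB
Blood type counts: 2 Type AB, 2 Type B
Probability of Type B: 2/4 = 1/2
Expected count = 1/2 × 140 = 70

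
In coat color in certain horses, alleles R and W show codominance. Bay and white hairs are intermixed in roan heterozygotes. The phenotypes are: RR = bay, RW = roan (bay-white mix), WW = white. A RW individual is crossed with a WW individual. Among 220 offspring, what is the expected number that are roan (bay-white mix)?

Punnett square for RW × WW:
Offspring genotypes: 2 RW, 2 WW
Phenotype counts: 2 roan (bay-white mix), 2 white
roan (bay-white mix): 2 out of 4 → fraction 1/2
Expected count = 1/2 × 220 = 110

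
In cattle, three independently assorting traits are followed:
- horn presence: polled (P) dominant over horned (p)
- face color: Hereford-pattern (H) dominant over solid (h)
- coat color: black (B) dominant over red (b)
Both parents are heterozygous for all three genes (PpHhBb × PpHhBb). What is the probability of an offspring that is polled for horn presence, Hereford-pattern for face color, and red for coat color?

Trihybrid cross: PpHhBb × PpHhBb
Each trait segregates independently with a 3:1 phenotypic ratio, so each gene contributes 3/4 (dominant) or 1/4 (recessive).
Target: polled (horn presence), Hereford-pattern (face color), red (coat color)
Probability = product of independent per-trait probabilities
= 3/4 × 3/4 × 1/4 = 9/64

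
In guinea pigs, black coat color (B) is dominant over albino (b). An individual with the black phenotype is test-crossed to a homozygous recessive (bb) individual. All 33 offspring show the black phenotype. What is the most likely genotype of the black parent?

Test cross: ? × bb
All offspring are black.
If the unknown parent were heterozygous (Bb), about half of 33 offspring would be albino; none are. The unknown parent is most likely homozygous dominant (BB).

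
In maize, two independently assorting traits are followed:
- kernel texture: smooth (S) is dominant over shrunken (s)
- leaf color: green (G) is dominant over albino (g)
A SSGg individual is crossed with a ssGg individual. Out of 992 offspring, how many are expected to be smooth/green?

Dihybrid cross SSGg × ssGg — consider each gene separately:
kernel texture: SS × ss → 4 Ss → 4 S_ (out of 4)
leaf color: Gg × Gg → 1 GG, 2 Gg, 1 gg → 3 G_ : 1 gg (out of 4)
Combine (counts out of 4 × 4 = 16): smooth/green (S_G_) = 4×3 = 12; smooth/albino (S_gg) = 4×1 = 4
Phenotype counts (out of 16): 12 smooth/green, 4 smooth/albino
smooth/green: 12 out of 16 → fraction 3/4
Expected count = 3/4 × 992 = 744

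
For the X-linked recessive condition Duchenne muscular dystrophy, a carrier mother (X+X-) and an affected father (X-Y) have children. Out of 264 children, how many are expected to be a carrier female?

Cross: X+X- × X-Y
Offspring: 1 X+X-, 1 X+Y, 1 X-X-, 1 X-Y
Probability of a carrier female: 1/4
Expected count = 1/4 × 264 = 66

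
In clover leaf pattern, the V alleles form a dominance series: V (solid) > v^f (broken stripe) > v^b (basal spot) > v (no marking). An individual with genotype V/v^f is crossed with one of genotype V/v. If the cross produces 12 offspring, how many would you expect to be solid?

Cross: V/v^f × V/v
Allele dominance: V > v^f > v^b > v
Offspring genotypes: 1 V/V, 1 V/v, 1 V/v^f, 1 v^f/v
Phenotype counts: 3 solid, 1 broken stripe
solid: 3 out of 4 → fraction 3/4
Expected count = 3/4 × 12 = 9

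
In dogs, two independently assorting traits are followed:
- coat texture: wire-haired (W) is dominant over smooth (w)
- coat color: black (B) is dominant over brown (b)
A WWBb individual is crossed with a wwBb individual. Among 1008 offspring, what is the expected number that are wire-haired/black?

Dihybrid cross WWBb × wwBb — consider each gene separately:
coat texture: WW × ww → 4 Ww → 4 W_ (out of 4)
coat color: Bb × Bb → 1 BB, 2 Bb, 1 bb → 3 B_ : 1 bb (out of 4)
Combine (counts out of 4 × 4 = 16): wire-haired/black (W_B_) = 4×3 = 12; wire-haired/brown (W_bb) = 4×1 = 4
Phenotype counts (out of 16): 12 wire-haired/black, 4 wire-haired/brown
wire-haired/black: 12 out of 16 → fraction 3/4
Expected count = 3/4 × 1008 = 756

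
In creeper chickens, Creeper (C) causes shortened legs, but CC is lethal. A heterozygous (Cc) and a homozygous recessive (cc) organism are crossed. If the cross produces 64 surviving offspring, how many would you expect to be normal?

Cross: Cc × cc
Punnett square offspring (before lethality): 2 Cc, 2 cc
No CC offspring are produced in this cross.
normal: 2 out of 4 → fraction 1/2
Expected count = 1/2 × 64 = 32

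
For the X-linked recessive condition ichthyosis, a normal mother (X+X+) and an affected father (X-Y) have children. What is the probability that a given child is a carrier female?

Cross: X+X+ × X-Y
Offspring: 2 X+X-, 2 X+Y
Probability of a carrier female: 2/4 = 1/2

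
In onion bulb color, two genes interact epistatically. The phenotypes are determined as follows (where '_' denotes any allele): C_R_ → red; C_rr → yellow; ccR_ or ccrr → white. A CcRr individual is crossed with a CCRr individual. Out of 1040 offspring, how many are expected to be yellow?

Cross: CcRr × CCRr — consider each gene separately:
C gene: Cc × CC → 2 CC, 2 Cc → 4 C_ (out of 4)
R gene: Rr × Rr → 1 RR, 2 Rr, 1 rr → 3 R_ : 1 rr (out of 4)
Genotype classes (out of 4 × 4 = 16): C_R_ = 4×3 = 12; C_rr = 4×1 = 4
Apply the phenotype rules: C_R_ (12) → red; C_rr (4) → yellow
Phenotype counts (out of 16): 12 red, 4 yellow
yellow: 4 out of 16 → fraction 1/4
Expected count = 1/4 × 1040 = 260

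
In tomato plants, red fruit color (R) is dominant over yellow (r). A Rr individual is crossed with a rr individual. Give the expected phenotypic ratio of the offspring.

Punnett square for Rr × rr:
Offspring genotypes: 2 Rr, 2 rr
red: 2, yellow: 2
Ratio: 1:1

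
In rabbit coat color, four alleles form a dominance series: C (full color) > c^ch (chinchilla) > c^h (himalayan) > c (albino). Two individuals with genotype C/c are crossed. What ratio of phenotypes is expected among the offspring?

Cross: C/c × C/c
Allele dominance: C > c^ch > c^h > c
Offspring genotypes: 1 C/C, 2 C/c, 1 c/c
Phenotype counts: 3 full color, 1 albino
Ratio: 3 full color : 1 albino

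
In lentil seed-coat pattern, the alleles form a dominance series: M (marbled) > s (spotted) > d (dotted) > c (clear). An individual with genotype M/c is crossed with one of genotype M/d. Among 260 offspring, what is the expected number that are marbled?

Cross: M/c × M/d
Allele dominance: M > s > d > c
Offspring genotypes: 1 M/M, 1 M/d, 1 M/c, 1 d/c
Phenotype counts: 3 marbled, 1 dotted
marbled: 3 out of 4 → fraction 3/4
Expected count = 3/4 × 260 = 195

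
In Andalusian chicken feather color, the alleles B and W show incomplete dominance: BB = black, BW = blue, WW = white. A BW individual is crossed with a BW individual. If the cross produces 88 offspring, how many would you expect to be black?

Punnett square for BW × BW:
Offspring genotypes: 1 BB, 2 BW, 1 WW
Phenotype counts: 1 black, 2 blue, 1 white
black: 1 out of 4 → fraction 1/4
Expected count = 1/4 × 88 = 22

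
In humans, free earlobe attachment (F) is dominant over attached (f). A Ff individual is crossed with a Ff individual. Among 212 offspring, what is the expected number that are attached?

Punnett square for Ff × Ff:
Offspring genotypes: 1 FF, 2 Ff, 1 ff
free: 3, attached: 1
attached: 1 out of 4 → fraction 1/4
Expected count = 1/4 × 212 = 53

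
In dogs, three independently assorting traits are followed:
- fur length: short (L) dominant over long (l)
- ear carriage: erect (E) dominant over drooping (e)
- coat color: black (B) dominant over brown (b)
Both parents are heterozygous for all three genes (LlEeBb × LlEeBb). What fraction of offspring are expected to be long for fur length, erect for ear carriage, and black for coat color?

Trihybrid cross: LlEeBb × LlEeBb
Each trait segregates independently with a 3:1 phenotypic ratio, so each gene contributes 3/4 (dominant) or 1/4 (recessive).
Target: long (fur length), erect (ear carriage), black (coat color)
Probability = product of independent per-trait probabilities
= 1/4 × 3/4 × 3/4 = 9/64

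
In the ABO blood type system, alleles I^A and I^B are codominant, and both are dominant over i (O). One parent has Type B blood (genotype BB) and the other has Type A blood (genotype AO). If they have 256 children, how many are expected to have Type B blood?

Cross: BB × AO
Possible offspring genotypes: 2 AB, 2 BO
Blood type counts: 2 Type AB, 2 Type B
Probability of Type B: 2/4 = 1/2
Expected count = 1/2 × 256 = 128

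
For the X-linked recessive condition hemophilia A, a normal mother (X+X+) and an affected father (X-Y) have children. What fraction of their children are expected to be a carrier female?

Cross: X+X+ × X-Y
Offspring: 2 X+X-, 2 X+Y
Probability of a carrier female: 2/4 = 1/2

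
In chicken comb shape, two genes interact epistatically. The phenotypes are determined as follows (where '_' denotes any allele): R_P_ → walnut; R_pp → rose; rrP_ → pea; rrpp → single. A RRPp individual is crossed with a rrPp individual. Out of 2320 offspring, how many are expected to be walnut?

Cross: RRPp × rrPp — consider each gene separately:
R gene: RR × rr → 4 Rr → 4 R_ (out of 4)
P gene: Pp × Pp → 1 PP, 2 Pp, 1 pp → 3 P_ : 1 pp (out of 4)
Genotype classes (out of 4 × 4 = 16): R_P_ = 4×3 = 12; R_pp = 4×1 = 4
Apply the phenotype rules: R_P_ (12) → walnut; R_pp (4) → rose
Phenotype counts (out of 16): 12 walnut, 4 rose
walnut: 12 out of 16 → fraction 3/4
Expected count = 3/4 × 2320 = 1740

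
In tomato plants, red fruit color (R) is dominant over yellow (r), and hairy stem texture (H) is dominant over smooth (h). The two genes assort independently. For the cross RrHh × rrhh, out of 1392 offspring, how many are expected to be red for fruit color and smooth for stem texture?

Dihybrid cross RrHh × rrhh — consider each gene separately:
fruit color: Rr × rr → 2 Rr, 2 rr → 2 R_ : 2 rr (out of 4)
stem texture: Hh × hh → 2 Hh, 2 hh → 2 H_ : 2 hh (out of 4)
Looking for: red (R_) and smooth (hh)
P(red) = 2/4, P(smooth) = 2/4
P(both) = 2/4 × 2/4 = 4/16 = 1/4
Expected count = 1/4 × 1392 = 348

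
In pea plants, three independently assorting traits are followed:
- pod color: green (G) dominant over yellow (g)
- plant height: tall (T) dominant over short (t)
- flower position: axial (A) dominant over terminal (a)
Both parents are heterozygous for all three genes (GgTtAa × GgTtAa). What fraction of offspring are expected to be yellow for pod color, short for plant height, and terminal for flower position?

Trihybrid cross: GgTtAa × GgTtAa
Each trait segregates independently with a 3:1 phenotypic ratio, so each gene contributes 3/4 (dominant) or 1/4 (recessive).
Target: yellow (pod color), short (plant height), terminal (flower position)
Probability = product of independent per-trait probabilities
= 1/4 × 1/4 × 1/4 = 1/64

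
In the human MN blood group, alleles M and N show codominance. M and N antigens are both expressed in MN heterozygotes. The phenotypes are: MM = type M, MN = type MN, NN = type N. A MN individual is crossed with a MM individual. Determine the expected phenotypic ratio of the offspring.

Punnett square for MN × MM:
Offspring genotypes: 2 MM, 2 MN
Phenotype counts: 2 type M, 2 type MN
Ratio: 1 type M : 1 type MN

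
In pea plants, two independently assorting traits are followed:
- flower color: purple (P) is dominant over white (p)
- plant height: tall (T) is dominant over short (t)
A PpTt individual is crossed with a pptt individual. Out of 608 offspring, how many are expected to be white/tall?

Dihybrid cross PpTt × pptt — consider each gene separately:
flower color: Pp × pp → 2 Pp, 2 pp → 2 P_ : 2 pp (out of 4)
plant height: Tt × tt → 2 Tt, 2 tt → 2 T_ : 2 tt (out of 4)
Combine (counts out of 4 × 4 = 16): purple/tall (P_T_) = 2×2 = 4; purple/short (P_tt) = 2×2 = 4; white/tall (ppT_) = 2×2 = 4; white/short (pptt) = 2×2 = 4
Phenotype counts (out of 16): 4 purple/tall, 4 purple/short, 4 white/tall, 4 white/short
white/tall: 4 out of 16 → fraction 1/4
Expected count = 1/4 × 608 = 152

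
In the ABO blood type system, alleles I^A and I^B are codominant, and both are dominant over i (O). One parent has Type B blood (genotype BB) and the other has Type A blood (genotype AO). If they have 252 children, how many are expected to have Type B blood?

Cross: BB × AO
Possible offspring genotypes: 2 AB, 2 BO
Blood type counts: 2 Type AB, 2 Type B
Probability of Type B: 2/4 = 1/2
Expected count = 1/2 × 252 = 126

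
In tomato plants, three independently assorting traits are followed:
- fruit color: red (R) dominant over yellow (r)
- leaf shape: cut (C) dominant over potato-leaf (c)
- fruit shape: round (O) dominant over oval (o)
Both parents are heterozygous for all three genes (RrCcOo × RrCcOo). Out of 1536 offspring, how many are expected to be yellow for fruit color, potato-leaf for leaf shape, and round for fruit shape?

Trihybrid cross: RrCcOo × RrCcOo
Each trait segregates independently with a 3:1 phenotypic ratio, so each gene contributes 3/4 (dominant) or 1/4 (recessive).
Target: yellow (fruit color), potato-leaf (leaf shape), round (fruit shape)
Probability = product of independent per-trait probabilities
= 1/4 × 1/4 × 3/4 = 3/64
Expected count = 3/64 × 1536 = 72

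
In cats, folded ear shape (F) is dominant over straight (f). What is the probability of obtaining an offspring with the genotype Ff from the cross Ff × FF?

Punnett square for Ff × FF:
Offspring genotypes: 2 FF, 2 Ff
Total offspring: 4
Count with target: 2
Probability: 2/4 = 1/2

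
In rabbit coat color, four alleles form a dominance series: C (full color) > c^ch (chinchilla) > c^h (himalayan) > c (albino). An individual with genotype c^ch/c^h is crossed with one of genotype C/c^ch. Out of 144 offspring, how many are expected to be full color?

Cross: c^ch/c^h × C/c^ch
Allele dominance: C > c^ch > c^h > c
Offspring genotypes: 1 C/c^ch, 1 c^ch/c^ch, 1 C/c^h, 1 c^ch/c^h
Phenotype counts: 2 full color, 2 chinchilla
full color: 2 out of 4 → fraction 1/2
Expected count = 1/2 × 144 = 72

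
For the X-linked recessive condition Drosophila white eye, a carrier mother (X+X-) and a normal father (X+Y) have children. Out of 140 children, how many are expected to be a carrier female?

Cross: X+X- × X+Y
Offspring: 1 X+X+, 1 X+Y, 1 X+X-, 1 X-Y
Probability of a carrier female: 1/4
Expected count = 1/4 × 140 = 35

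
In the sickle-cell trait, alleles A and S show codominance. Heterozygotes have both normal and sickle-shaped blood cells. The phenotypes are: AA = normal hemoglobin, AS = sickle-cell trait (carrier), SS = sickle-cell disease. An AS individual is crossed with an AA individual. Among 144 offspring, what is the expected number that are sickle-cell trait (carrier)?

Punnett square for AS × AA:
Offspring genotypes: 2 AA, 2 AS
Phenotype counts: 2 normal hemoglobin, 2 sickle-cell trait (carrier)
sickle-cell trait (carrier): 2 out of 4 → fraction 1/2
Expected count = 1/2 × 144 = 72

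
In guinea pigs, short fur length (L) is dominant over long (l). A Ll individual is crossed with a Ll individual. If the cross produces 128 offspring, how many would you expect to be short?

Punnett square for Ll × Ll:
Offspring genotypes: 1 LL, 2 Ll, 1 ll
short: 3, long: 1
short: 3 out of 4 → fraction 3/4
Expected count = 3/4 × 128 = 96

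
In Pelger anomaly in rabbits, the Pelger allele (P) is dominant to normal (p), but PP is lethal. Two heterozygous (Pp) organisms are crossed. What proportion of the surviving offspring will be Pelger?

Cross: Pp × Pp
Punnett square offspring (before lethality): 1 PP, 2 Pp, 1 pp
The PP genotype is lethal (embryos die); surviving offspring: 2 Pp, 1 pp
Pelger: 2 out of 3
Probability: 2/3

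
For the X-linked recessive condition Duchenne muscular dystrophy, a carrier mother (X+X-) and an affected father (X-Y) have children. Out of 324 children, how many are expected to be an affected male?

Cross: X+X- × X-Y
Offspring: 1 X+X-, 1 X+Y, 1 X-X-, 1 X-Y
Probability of an affected male: 1/4
Expected count = 1/4 × 324 = 81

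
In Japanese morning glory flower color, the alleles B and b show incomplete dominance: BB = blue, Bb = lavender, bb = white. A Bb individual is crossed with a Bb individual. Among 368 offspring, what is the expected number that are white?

Punnett square for Bb × Bb:
Offspring genotypes: 1 BB, 2 Bb, 1 bb
Phenotype counts: 1 blue, 2 lavender, 1 white
white: 1 out of 4 → fraction 1/4
Expected count = 1/4 × 368 = 92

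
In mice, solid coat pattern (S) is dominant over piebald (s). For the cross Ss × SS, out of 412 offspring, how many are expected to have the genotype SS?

Punnett square for Ss × SS:
Offspring genotypes: 2 SS, 2 Ss
Total offspring: 4
Count with target: 2
Probability: 2/4 = 1/2
Expected count = 1/2 × 412 = 206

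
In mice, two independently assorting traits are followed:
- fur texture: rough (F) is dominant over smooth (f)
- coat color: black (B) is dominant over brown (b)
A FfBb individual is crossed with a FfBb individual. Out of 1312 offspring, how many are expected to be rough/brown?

Dihybrid cross FfBb × FfBb — consider each gene separately:
fur texture: Ff × Ff → 1 FF, 2 Ff, 1 ff → 3 F_ : 1 ff (out of 4)
coat color: Bb × Bb → 1 BB, 2 Bb, 1 bb → 3 B_ : 1 bb (out of 4)
Combine (counts out of 4 × 4 = 16): rough/black (F_B_) = 3×3 = 9; rough/brown (F_bb) = 3×1 = 3; smooth/black (ffB_) = 1×3 = 3; smooth/brown (ffbb) = 1×1 = 1
Phenotype counts (out of 16): 9 rough/black, 3 rough/brown, 3 smooth/black, 1 smooth/brown
rough/brown: 3 out of 16 → fraction 3/16
Expected count = 3/16 × 1312 = 246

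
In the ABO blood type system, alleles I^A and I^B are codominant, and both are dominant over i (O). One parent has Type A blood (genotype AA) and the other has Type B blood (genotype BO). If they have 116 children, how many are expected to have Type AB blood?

Cross: AA × BO
Possible offspring genotypes: 2 AB, 2 AO
Blood type counts: 2 Type AB, 2 Type A
Probability of Type AB: 2/4 = 1/2
Expected count = 1/2 × 116 = 58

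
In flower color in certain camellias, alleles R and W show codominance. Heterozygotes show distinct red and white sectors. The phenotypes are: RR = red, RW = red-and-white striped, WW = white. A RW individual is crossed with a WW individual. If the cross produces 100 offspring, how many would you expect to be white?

Punnett square for RW × WW:
Offspring genotypes: 2 RW, 2 WW
Phenotype counts: 2 red-and-white striped, 2 white
white: 2 out of 4 → fraction 1/2
Expected count = 1/2 × 100 = 50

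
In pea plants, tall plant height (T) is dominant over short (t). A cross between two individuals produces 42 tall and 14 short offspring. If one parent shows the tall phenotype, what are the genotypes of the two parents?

Observed offspring: 42 tall, 14 short
The observed ratio simplifies to 3:1. Short (tt) offspring appear, so each parent must contribute one t allele. The parent stated to show tall carries T, so it is Tt. The other parent is then either Tt or tt: Tt × tt would give a 1:1 split, whereas Tt × Tt gives 3:1 — matching the data. So both parents are heterozygous (Tt × Tt).
Parent genotypes: Tt × Tt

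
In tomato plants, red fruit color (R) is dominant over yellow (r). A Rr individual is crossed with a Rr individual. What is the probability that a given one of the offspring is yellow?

Punnett square for Rr × Rr:
Offspring genotypes: 1 RR, 2 Rr, 1 rr
red: 3, yellow: 1
yellow: 1 out of 4
Probability: 1/4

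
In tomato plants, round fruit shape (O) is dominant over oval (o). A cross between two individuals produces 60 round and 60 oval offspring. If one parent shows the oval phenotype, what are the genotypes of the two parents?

Observed offspring: 60 round, 60 oval
The observed ratio simplifies to 1:1. One parent shows oval, so its genotype must be oo. A 1:1 offspring split requires the other parent to be heterozygous (Oo).
Parent genotypes: oo × Oo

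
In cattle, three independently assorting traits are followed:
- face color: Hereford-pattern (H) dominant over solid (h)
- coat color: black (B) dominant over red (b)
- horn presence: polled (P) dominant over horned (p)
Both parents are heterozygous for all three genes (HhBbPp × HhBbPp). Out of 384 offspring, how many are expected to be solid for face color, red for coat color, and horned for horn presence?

Trihybrid cross: HhBbPp × HhBbPp
Each trait segregates independently with a 3:1 phenotypic ratio, so each gene contributes 3/4 (dominant) or 1/4 (recessive).
Target: solid (face color), red (coat color), horned (horn presence)
Probability = product of independent per-trait probabilities
= 1/4 × 1/4 × 1/4 = 1/64
Expected count = 1/64 × 384 = 6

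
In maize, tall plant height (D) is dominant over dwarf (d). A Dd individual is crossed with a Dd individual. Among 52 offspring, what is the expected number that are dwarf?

Punnett square for Dd × Dd:
Offspring genotypes: 1 DD, 2 Dd, 1 dd
tall: 3, dwarf: 1
dwarf: 1 out of 4 → fraction 1/4
Expected count = 1/4 × 52 = 13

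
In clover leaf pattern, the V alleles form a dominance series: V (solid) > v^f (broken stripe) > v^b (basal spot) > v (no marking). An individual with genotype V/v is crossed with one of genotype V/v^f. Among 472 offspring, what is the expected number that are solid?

Cross: V/v × V/v^f
Allele dominance: V > v^f > v^b > v
Offspring genotypes: 1 V/V, 1 V/v^f, 1 V/v, 1 v^f/v
Phenotype counts: 3 solid, 1 broken stripe
solid: 3 out of 4 → fraction 3/4
Expected count = 3/4 × 472 = 354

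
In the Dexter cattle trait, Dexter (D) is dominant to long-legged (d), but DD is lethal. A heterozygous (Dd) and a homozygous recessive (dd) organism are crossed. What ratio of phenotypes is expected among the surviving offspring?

Cross: Dd × dd
Punnett square offspring (before lethality): 2 Dd, 2 dd
No DD offspring are produced in this cross.
Ratio: 1 Dexter (short-legged) : 1 long-legged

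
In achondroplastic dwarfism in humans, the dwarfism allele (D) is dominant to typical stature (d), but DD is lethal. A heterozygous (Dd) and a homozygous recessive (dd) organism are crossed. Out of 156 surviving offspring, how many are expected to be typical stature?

Cross: Dd × dd
Punnett square offspring (before lethality): 2 Dd, 2 dd
No DD offspring are produced in this cross.
typical stature: 2 out of 4 → fraction 1/2
Expected count = 1/2 × 156 = 78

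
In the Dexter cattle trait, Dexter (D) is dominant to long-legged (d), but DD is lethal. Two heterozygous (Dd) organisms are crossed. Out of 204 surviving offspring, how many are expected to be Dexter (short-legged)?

Cross: Dd × Dd
Punnett square offspring (before lethality): 1 DD, 2 Dd, 1 dd
The DD genotype is lethal (embryos die); surviving offspring: 2 Dd, 1 dd
Dexter (short-legged): 2 out of 3 → fraction 2/3
Expected count = 2/3 × 204 = 136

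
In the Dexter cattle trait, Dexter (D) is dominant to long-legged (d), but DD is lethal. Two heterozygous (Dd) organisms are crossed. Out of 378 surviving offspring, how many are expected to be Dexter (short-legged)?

Cross: Dd × Dd
Punnett square offspring (before lethality): 1 DD, 2 Dd, 1 dd
The DD genotype is lethal (embryos die); surviving offspring: 2 Dd, 1 dd
Dexter (short-legged): 2 out of 3 → fraction 2/3
Expected count = 2/3 × 378 = 252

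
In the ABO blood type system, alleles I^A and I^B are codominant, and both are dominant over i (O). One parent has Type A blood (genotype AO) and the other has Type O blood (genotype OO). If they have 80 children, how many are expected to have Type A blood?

Cross: AO × OO
Possible offspring genotypes: 2 AO, 2 OO
Blood type counts: 2 Type A, 2 Type O
Probability of Type A: 2/4 = 1/2
Expected count = 1/2 × 80 = 40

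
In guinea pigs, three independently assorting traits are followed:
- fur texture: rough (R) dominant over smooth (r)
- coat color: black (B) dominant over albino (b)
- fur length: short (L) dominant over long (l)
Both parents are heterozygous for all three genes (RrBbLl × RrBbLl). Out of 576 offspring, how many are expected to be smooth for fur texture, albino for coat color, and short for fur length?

Trihybrid cross: RrBbLl × RrBbLl
Each trait segregates independently with a 3:1 phenotypic ratio, so each gene contributes 3/4 (dominant) or 1/4 (recessive).
Target: smooth (fur texture), albino (coat color), short (fur length)
Probability = product of independent per-trait probabilities
= 1/4 × 1/4 × 3/4 = 3/64
Expected count = 3/64 × 576 = 27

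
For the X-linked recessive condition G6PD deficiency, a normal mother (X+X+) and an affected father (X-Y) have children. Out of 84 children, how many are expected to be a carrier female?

Cross: X+X+ × X-Y
Offspring: 2 X+X-, 2 X+Y
Probability of a carrier female: 2/4 = 1/2
Expected count = 1/2 × 84 = 42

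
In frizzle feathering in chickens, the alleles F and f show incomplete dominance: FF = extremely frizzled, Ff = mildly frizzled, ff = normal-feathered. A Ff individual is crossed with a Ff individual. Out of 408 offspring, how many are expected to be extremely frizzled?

Punnett square for Ff × Ff:
Offspring genotypes: 1 FF, 2 Ff, 1 ff
Phenotype counts: 1 extremely frizzled, 2 mildly frizzled, 1 normal-feathered
extremely frizzled: 1 out of 4 → fraction 1/4
Expected count = 1/4 × 408 = 102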